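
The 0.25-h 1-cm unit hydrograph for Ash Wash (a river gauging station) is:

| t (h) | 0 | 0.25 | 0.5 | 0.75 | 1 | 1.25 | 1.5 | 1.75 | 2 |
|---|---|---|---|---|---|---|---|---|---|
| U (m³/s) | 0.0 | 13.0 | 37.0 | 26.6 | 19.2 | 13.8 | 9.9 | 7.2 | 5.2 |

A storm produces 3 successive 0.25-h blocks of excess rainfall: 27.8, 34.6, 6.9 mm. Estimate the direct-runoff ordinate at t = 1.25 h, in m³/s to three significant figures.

By discrete convolution, Q_j = Σ (P_i / 10 mm) · U_{j−i}.
At t = 1.25 h (j=5): Q = (27.8/10)·13.8 + (34.6/10)·19.2 + (6.9/10)·26.6 = 123 m³/s.

Q ≈ 123 m³/s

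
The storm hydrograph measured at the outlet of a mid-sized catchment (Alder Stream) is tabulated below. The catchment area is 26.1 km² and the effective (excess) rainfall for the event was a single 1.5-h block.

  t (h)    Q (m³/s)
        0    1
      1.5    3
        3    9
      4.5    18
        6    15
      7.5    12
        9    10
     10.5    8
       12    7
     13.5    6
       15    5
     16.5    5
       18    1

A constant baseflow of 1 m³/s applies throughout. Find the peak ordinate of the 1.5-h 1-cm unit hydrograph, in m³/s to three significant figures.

U_p ≈ 9.44 m³/s

Direct runoff: 0.0, 2.0, 8.0, 17.0, 14.0, 11.0, 9.0, 7.0, 6.0, 5.0, 4.0, 4.0, 0.0 m³/s; ΣQ_DR = 87.00 m³/s, peak = 17.0 m³/s.
Runoff depth d = ΣQ_DR·Δt / A = 87.00 × 5400 / (26.1 km²) = 18.00 mm.
The 1-cm UH is the DRH scaled by (10 mm)/d, so U_p = 17.0 × 10/18.00 = 9.44 m³/s.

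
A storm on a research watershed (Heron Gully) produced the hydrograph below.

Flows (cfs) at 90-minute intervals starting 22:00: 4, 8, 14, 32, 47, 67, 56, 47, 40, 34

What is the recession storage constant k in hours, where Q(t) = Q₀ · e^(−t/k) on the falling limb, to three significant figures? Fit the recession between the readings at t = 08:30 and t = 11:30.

On the falling limb, Q drops from 47 to 34 cfs between t = 08:30 and t = 11:30 (Δt = 3 h).
k = −Δt / ln(Q₂/Q₁) = −3 / ln(34/47) = 9.27 h.

k ≈ 9.27 h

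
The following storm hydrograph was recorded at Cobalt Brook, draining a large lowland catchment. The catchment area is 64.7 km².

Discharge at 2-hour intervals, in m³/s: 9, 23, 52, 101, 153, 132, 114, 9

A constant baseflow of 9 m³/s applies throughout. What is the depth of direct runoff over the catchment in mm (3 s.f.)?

d ≈ 58.0 mm

Direct runoff: 0.0, 14.0, 43.0, 92.0, 144.0, 123.0, 105.0, 0.0 m³/s; ΣQ_DR = 521.0 m³/s.
V = ΣQ_DR · Δt = 521.0 × 7200 s = 3.751 × 10^6 m³.
Over A = 64.7 km², depth = V / A = 58.0 mm.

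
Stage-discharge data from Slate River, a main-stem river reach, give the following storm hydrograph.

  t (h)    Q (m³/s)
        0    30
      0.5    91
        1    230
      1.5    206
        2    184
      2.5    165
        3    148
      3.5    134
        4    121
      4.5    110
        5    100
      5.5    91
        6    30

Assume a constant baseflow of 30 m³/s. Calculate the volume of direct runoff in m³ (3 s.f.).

V ≈ 2.25 × 10^6 m³

Direct-runoff ordinates (Q − Q_b): 0.0, 61.0, 200.0, 176.0, 154.0, 135.0, 118.0, 104.0, 91.0, 80.0, 70.0, 61.0, 0.0 m³/s.
ΣQ_DR = 1250 m³/s.
With Δt = 0.5 h = 1800 s, V = ΣQ_DR · Δt = 1250 × 1800 = 2.25 × 10^6 m³.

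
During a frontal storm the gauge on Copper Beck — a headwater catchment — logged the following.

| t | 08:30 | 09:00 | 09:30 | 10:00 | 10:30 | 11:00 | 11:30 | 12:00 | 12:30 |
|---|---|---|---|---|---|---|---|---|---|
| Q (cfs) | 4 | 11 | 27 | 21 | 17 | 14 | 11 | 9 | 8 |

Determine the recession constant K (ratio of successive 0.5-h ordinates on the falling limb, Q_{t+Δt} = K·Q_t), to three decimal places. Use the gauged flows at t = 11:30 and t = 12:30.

K ≈ 0.853

Using the recession-limb readings at t = 11:30 and t = 12:30: Q falls from 11 to 8 cfs over 2 intervals.
K = (Q₂/Q₁)^(1/2) = (8/11)^(1/2) = 0.853.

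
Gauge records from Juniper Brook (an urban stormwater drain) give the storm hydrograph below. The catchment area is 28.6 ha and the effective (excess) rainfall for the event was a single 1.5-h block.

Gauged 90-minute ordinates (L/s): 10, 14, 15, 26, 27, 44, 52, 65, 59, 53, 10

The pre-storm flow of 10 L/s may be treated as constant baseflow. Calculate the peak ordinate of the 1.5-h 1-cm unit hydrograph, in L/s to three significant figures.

Direct runoff: 0.0, 4.0, 5.0, 16.0, 17.0, 34.0, 42.0, 55.0, 49.0, 43.0, 0.0 L/s; ΣQ_DR = 265.0 L/s, peak = 55.0 L/s.
Runoff depth d = ΣQ_DR·Δt / A = 265.0 × 5400 / (28.6 ha) = 5.003 mm.
The 1-cm UH is the DRH scaled by (10 mm)/d, so U_p = 55.0 × 10/5.003 = 110 L/s.

U_p ≈ 110 L/s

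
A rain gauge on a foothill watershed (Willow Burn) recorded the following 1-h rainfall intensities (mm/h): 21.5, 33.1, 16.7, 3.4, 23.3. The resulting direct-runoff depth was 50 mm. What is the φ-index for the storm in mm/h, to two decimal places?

φ ≈ 11.15 mm/h

Only the 4 blocks with intensity above φ contribute runoff: 21.5, 33.1, 16.7, 23.3 mm/h.
Σ(I−φ)·Δt = d  ⇒  (21.5+33.1+16.7+23.3 − 4φ)·1 = 50
φ = (94.60 − 50/1) / 4 = 11.15 mm/h.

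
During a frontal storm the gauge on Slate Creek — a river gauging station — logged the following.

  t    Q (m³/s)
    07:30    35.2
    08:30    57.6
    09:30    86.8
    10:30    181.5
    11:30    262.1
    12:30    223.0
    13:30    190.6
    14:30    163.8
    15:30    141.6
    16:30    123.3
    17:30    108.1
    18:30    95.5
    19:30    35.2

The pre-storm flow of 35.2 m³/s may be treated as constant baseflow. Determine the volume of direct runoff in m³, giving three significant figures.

V ≈ 4.49 × 10^6 m³

Direct-runoff ordinates (Q − Q_b): 0.0, 22.4, 51.6, 146.3, 226.9, 187.8, 155.4, 128.6, 106.4, 88.1, 72.9, 60.3, 0.0 m³/s.
ΣQ_DR = 1247 m³/s.
With Δt = 1 h = 3600 s, V = ΣQ_DR · Δt = 1247 × 3600 = 4.49 × 10^6 m³.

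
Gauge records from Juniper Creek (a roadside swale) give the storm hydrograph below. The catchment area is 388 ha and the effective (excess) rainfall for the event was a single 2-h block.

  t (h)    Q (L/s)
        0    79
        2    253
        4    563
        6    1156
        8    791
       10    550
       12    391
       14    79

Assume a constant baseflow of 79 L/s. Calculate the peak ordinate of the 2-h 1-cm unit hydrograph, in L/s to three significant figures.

U_p ≈ 1800 L/s

Direct runoff: 0.0, 174.0, 484.0, 1077.0, 712.0, 471.0, 312.0, 0.0 L/s; ΣQ_DR = 3230 L/s, peak = 1077.0 L/s.
Runoff depth d = ΣQ_DR·Δt / A = 3230 × 7200 / (388 ha) = 5.994 mm.
The 1-cm UH is the DRH scaled by (10 mm)/d, so U_p = 1077.0 × 10/5.994 = 1800 L/s.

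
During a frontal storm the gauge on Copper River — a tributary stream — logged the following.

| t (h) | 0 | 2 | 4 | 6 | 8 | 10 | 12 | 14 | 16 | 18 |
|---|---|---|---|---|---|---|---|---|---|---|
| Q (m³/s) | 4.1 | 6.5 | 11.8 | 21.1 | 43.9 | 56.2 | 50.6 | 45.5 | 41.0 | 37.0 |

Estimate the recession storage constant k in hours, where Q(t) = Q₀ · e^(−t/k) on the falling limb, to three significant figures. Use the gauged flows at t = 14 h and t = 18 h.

On the falling limb, Q drops from 45.5 to 37.0 m³/s between t = 14 h and t = 18 h (Δt = 4 h).
k = −Δt / ln(Q₂/Q₁) = −4 / ln(37.0/45.5) = 19.3 h.

k ≈ 19.3 h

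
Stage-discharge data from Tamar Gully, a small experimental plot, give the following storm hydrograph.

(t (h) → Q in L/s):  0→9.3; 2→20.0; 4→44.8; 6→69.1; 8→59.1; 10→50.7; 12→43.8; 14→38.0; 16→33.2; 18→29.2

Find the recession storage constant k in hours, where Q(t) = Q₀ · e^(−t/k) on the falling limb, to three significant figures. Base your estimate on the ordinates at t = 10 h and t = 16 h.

k ≈ 14.2 h

On the falling limb, Q drops from 50.7 to 33.2 L/s between t = 10 h and t = 16 h (Δt = 6 h).
k = −Δt / ln(Q₂/Q₁) = −6 / ln(33.2/50.7) = 14.2 h.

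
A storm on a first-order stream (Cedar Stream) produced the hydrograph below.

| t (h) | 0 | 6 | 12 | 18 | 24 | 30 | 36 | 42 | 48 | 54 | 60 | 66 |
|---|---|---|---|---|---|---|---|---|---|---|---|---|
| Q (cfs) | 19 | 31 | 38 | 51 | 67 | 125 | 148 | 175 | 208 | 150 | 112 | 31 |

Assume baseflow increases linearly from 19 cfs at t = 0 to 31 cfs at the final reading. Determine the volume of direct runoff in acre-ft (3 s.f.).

Direct-runoff ordinates (Q − Q_b): 0.00, 10.91, 16.82, 28.73, 43.64, 100.55, 122.45, 148.36, 180.27, 121.18, 82.09, 0.00 cfs.
ΣQ_DR = 855.0 cfs.
With Δt = 6 h = 21600 s, V = ΣQ_DR · Δt = 855.0 × 21600 = 1.85 × 10^7 ft³ = 424 acre-ft.

V ≈ 424 acre-ft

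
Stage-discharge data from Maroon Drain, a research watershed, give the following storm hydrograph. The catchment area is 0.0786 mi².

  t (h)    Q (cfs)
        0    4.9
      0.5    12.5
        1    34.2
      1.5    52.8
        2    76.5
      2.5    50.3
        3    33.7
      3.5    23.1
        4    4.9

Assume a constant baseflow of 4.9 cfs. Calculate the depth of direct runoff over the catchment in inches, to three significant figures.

d ≈ 2.45 in

Direct runoff: 0.0, 7.6, 29.3, 47.9, 71.6, 45.4, 28.8, 18.2, 0.0 cfs; ΣQ_DR = 248.8 cfs.
V = ΣQ_DR · Δt = 248.8 × 1800 s = 4.478 × 10^5 ft³.
Over A = 0.0786 mi², depth = V / A = 2.45 in.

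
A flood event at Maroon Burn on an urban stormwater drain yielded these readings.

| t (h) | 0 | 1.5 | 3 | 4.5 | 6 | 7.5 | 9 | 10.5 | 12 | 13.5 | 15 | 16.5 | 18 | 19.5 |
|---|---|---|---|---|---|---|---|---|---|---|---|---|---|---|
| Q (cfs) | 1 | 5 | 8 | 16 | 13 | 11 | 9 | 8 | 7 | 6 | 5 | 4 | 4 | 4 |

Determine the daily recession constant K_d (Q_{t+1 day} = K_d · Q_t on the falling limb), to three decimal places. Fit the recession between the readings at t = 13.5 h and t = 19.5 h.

K_d ≈ 0.198

Between t = 13.5 h and t = 19.5 h the flow falls from 6 to 4 cfs over 4×1.5 h = 6 h.
Per-interval ratio K = (4/6)^(1/4) = 0.9036; K_d = K^(24/1.5) = 0.198.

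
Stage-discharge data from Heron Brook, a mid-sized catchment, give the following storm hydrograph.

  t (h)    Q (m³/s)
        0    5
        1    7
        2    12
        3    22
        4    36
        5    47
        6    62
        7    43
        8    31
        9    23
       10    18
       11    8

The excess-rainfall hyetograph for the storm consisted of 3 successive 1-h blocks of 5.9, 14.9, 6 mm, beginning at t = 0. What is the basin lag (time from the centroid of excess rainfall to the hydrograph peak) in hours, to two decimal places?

t_L ≈ 4.50 h

Centroid of excess rainfall: t_c = Σ P_i·t̄_i / ΣP_i = 1.5037 h (block centres at 0.5, 1.5, 2.5 h).
Hydrograph peak occurs at t = 6 h, so basin lag t_L = 6 − 1.5037 = 4.50 h.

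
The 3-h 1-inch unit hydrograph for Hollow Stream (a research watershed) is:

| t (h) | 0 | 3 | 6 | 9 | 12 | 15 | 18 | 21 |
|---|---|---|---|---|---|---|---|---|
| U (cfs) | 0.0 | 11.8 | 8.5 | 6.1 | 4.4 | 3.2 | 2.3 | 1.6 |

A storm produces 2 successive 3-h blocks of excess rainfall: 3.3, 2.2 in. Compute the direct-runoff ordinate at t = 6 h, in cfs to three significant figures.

By discrete convolution, Q_j = Σ (P_i / 1 in) · U_{j−i}.
At t = 6 h (j=2): Q = (3.3/1)·8.5 + (2.2/1)·11.8 = 54.0 cfs.

Q ≈ 54.0 cfs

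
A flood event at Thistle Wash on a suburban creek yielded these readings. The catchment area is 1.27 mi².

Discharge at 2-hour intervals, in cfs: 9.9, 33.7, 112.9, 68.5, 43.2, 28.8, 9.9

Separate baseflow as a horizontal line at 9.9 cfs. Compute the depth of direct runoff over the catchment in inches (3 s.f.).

d ≈ 0.580 in

Direct runoff: 0.0, 23.8, 103.0, 58.6, 33.3, 18.9, 0.0 cfs; ΣQ_DR = 237.6 cfs.
V = ΣQ_DR · Δt = 237.6 × 7200 s = 1.711 × 10^6 ft³.
Over A = 1.27 mi², depth = V / A = 0.580 in.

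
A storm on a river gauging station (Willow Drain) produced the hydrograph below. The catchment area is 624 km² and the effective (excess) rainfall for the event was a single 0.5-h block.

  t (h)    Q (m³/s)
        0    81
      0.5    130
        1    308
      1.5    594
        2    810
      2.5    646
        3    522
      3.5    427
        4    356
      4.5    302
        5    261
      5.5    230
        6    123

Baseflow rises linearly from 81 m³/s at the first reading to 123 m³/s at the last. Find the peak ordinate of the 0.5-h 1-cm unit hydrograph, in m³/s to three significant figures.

Direct runoff: 0.00, 45.50, 220.00, 502.50, 715.00, 547.50, 420.00, 321.50, 247.00, 189.50, 145.00, 110.50, 0.00 m³/s; ΣQ_DR = 3464 m³/s, peak = 715.00 m³/s.
Runoff depth d = ΣQ_DR·Δt / A = 3464 × 1800 / (624 km²) = 9.992 mm.
The 1-cm UH is the DRH scaled by (10 mm)/d, so U_p = 715.00 × 10/9.992 = 716 m³/s.

U_p ≈ 716 m³/s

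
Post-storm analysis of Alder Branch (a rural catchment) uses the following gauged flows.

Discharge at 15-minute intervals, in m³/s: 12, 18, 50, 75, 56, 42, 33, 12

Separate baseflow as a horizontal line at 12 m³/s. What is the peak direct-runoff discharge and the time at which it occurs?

Subtracting baseflow gives direct-runoff ordinates: 0.0, 6.0, 38.0, 63.0, 44.0, 30.0, 21.0, 0.0 m³/s.
The maximum is 63.0 m³/s, occurring at the reading for t = 0.75 h.

Q_p = 63.0 m³/s at t = 0.75 h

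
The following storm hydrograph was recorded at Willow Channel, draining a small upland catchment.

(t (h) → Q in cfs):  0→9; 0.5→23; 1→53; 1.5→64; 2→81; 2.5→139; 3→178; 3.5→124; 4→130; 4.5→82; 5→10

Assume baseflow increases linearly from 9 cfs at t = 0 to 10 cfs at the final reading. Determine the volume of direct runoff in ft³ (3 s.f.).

V ≈ 1.42 × 10^6 ft³

Direct-runoff ordinates (Q − Q_b): 0.00, 13.90, 43.80, 54.70, 71.60, 129.50, 168.40, 114.30, 120.20, 72.10, 0.00 cfs.
ΣQ_DR = 788.5 cfs.
With Δt = 0.5 h = 1800 s, V = ΣQ_DR · Δt = 788.5 × 1800 = 1.42 × 10^6 ft³.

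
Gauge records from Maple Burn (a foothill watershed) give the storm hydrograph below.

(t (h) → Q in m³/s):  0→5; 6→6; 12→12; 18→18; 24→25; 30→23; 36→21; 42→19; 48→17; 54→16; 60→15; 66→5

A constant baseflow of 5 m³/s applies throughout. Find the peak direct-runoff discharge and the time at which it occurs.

Q_p = 20.0 m³/s at t = 24 h

Subtracting baseflow gives direct-runoff ordinates: 0.0, 1.0, 7.0, 13.0, 20.0, 18.0, 16.0, 14.0, 12.0, 11.0, 10.0, 0.0 m³/s.
The maximum is 20.0 m³/s, occurring at the reading for t = 24 h.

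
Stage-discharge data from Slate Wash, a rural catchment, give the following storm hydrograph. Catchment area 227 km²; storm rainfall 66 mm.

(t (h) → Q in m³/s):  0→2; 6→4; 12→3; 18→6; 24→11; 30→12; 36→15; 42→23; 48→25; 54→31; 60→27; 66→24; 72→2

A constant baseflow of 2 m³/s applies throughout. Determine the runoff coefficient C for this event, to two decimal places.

ΣQ_DR = 159.0 m³/s; V = ΣQ_DR·Δt = 3.434 × 10^6 m³.
Runoff depth d = V / A = 15.13 mm.
C = d / P = 15.13 / 66 = 0.23.

C ≈ 0.23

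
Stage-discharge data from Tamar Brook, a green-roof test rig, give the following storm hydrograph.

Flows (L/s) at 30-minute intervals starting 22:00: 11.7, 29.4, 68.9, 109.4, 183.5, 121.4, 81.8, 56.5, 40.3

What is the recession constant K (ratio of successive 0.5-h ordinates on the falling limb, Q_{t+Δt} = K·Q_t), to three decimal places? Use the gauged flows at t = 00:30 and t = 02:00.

Using the recession-limb readings at t = 00:30 and t = 02:00: Q falls from 121.4 to 40.3 L/s over 3 intervals.
K = (Q₂/Q₁)^(1/3) = (40.3/121.4)^(1/3) = 0.692.

K ≈ 0.692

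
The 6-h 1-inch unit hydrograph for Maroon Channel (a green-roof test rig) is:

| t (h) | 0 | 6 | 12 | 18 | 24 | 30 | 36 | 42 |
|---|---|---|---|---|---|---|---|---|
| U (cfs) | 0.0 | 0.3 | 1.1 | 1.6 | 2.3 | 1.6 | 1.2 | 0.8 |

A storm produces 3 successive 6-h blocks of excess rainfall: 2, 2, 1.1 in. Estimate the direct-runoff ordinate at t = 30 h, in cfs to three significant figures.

By discrete convolution, Q_j = Σ (P_i / 1 in) · U_{j−i}.
At t = 30 h (j=5): Q = (2/1)·1.6 + (2/1)·2.3 + (1.1/1)·1.6 = 9.56 cfs.

Q ≈ 9.56 cfs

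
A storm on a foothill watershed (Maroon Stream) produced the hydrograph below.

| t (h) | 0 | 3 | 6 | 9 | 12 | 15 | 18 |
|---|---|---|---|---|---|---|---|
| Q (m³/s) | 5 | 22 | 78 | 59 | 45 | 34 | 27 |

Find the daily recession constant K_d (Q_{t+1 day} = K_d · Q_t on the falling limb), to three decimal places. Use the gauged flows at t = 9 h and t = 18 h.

K_d ≈ 0.124

Between t = 9 h and t = 18 h the flow falls from 59 to 27 m³/s over 3×3 h = 9 h.
Per-interval ratio K = (27/59)^(1/3) = 0.7706; K_d = K^(24/3) = 0.124.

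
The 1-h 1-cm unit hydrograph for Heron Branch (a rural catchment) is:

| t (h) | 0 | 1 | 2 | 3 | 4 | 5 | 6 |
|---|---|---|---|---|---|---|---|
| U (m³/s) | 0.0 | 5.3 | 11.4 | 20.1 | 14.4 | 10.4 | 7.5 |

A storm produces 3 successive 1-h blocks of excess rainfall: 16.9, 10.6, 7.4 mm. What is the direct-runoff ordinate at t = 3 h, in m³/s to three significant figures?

Q ≈ 50.0 m³/s

By discrete convolution, Q_j = Σ (P_i / 10 mm) · U_{j−i}.
At t = 3 h (j=3): Q = (16.9/10)·20.1 + (10.6/10)·11.4 + (7.4/10)·5.3 = 50.0 m³/s.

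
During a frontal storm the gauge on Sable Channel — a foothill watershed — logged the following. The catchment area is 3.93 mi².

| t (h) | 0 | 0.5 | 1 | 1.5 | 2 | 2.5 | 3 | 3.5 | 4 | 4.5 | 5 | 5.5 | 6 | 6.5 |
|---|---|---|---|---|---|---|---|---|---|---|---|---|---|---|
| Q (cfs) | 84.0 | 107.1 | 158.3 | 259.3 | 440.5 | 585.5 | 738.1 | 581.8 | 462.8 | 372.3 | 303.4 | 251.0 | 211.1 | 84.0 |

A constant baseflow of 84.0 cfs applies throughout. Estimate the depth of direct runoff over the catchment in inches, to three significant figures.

Direct runoff: 0.0, 23.1, 74.3, 175.3, 356.5, 501.5, 654.1, 497.8, 378.8, 288.3, 219.4, 167.0, 127.1, 0.0 cfs; ΣQ_DR = 3463 cfs.
V = ΣQ_DR · Δt = 3463 × 1800 s = 6.234 × 10^6 ft³.
Over A = 3.93 mi², depth = V / A = 0.683 in.

d ≈ 0.683 in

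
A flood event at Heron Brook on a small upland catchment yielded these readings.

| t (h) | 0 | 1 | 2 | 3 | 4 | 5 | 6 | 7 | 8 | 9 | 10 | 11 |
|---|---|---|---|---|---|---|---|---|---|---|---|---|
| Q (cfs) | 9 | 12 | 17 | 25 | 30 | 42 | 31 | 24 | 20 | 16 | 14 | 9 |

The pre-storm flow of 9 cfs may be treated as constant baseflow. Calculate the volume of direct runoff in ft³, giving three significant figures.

V ≈ 5.08 × 10^5 ft³

Direct-runoff ordinates (Q − Q_b): 0.0, 3.0, 8.0, 16.0, 21.0, 33.0, 22.0, 15.0, 11.0, 7.0, 5.0, 0.0 cfs.
ΣQ_DR = 141.0 cfs.
With Δt = 1 h = 3600 s, V = ΣQ_DR · Δt = 141.0 × 3600 = 5.08 × 10^5 ft³.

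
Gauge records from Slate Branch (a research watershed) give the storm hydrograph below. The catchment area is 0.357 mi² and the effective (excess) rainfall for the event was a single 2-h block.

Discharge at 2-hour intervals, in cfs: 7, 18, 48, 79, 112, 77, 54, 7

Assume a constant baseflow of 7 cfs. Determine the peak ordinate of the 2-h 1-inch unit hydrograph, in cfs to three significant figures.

U_p ≈ 35.0 cfs

Direct runoff: 0.0, 11.0, 41.0, 72.0, 105.0, 70.0, 47.0, 0.0 cfs; ΣQ_DR = 346.0 cfs, peak = 105.0 cfs.
Runoff depth d = ΣQ_DR·Δt / A = 346.0 × 7200 / (0.357 mi²) = 3.004 in.
The 1-inch UH is the DRH scaled by (1 in)/d, so U_p = 105.0 × 1/3.004 = 35.0 cfs.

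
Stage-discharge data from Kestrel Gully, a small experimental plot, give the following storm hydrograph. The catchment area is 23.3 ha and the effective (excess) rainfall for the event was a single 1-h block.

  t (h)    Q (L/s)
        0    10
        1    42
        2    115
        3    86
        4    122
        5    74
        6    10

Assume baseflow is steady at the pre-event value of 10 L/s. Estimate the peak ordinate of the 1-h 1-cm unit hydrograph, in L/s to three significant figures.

Direct runoff: 0.0, 32.0, 105.0, 76.0, 112.0, 64.0, 0.0 L/s; ΣQ_DR = 389.0 L/s, peak = 112.0 L/s.
Runoff depth d = ΣQ_DR·Δt / A = 389.0 × 3600 / (23.3 ha) = 6.010 mm.
The 1-cm UH is the DRH scaled by (10 mm)/d, so U_p = 112.0 × 10/6.010 = 186 L/s.

U_p ≈ 186 L/s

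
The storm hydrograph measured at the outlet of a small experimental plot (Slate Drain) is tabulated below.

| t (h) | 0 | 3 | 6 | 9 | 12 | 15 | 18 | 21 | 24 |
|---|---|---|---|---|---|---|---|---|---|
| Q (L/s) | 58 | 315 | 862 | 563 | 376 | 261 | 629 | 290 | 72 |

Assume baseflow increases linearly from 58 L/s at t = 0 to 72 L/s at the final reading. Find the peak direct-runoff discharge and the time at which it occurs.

Q_p = 800.50 L/s at t = 6 h

Subtracting baseflow gives direct-runoff ordinates: 0.00, 255.25, 800.50, 499.75, 311.00, 194.25, 560.50, 219.75, 0.00 L/s.
The maximum is 800.50 L/s, occurring at the reading for t = 6 h.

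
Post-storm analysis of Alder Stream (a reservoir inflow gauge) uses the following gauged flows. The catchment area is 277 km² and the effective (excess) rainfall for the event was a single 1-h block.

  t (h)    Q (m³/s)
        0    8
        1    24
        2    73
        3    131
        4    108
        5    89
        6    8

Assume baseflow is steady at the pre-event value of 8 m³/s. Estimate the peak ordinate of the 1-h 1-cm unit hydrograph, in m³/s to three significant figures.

Direct runoff: 0.0, 16.0, 65.0, 123.0, 100.0, 81.0, 0.0 m³/s; ΣQ_DR = 385.0 m³/s, peak = 123.0 m³/s.
Runoff depth d = ΣQ_DR·Δt / A = 385.0 × 3600 / (277 km²) = 5.004 mm.
The 1-cm UH is the DRH scaled by (10 mm)/d, so U_p = 123.0 × 10/5.004 = 246 m³/s.

U_p ≈ 246 m³/s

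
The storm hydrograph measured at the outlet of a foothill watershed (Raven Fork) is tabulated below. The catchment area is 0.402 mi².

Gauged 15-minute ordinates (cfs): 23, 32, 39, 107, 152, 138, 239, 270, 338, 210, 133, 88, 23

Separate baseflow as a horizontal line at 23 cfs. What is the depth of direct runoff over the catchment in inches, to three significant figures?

Direct runoff: 0.0, 9.0, 16.0, 84.0, 129.0, 115.0, 216.0, 247.0, 315.0, 187.0, 110.0, 65.0, 0.0 cfs; ΣQ_DR = 1493 cfs.
V = ΣQ_DR · Δt = 1493 × 900 s = 1.344 × 10^6 ft³.
Over A = 0.402 mi², depth = V / A = 1.44 in.

d ≈ 1.44 in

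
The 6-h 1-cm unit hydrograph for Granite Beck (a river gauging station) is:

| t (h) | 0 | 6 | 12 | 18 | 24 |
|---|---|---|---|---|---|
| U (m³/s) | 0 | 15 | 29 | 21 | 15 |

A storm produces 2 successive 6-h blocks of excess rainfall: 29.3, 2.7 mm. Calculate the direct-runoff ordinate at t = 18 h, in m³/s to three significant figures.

Q ≈ 69.4 m³/s

By discrete convolution, Q_j = Σ (P_i / 10 mm) · U_{j−i}.
At t = 18 h (j=3): Q = (29.3/10)·21 + (2.7/10)·29 = 69.4 m³/s.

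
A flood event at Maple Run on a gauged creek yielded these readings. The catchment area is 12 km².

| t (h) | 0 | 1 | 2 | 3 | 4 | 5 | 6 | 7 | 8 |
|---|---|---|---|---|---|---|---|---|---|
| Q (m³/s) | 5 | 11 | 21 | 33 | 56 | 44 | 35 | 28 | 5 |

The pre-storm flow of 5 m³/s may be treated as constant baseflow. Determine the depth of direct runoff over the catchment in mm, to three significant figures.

Direct runoff: 0.0, 6.0, 16.0, 28.0, 51.0, 39.0, 30.0, 23.0, 0.0 m³/s; ΣQ_DR = 193.0 m³/s.
V = ΣQ_DR · Δt = 193.0 × 3600 s = 6.948 × 10^5 m³.
Over A = 12 km², depth = V / A = 57.9 mm.

d ≈ 57.9 mm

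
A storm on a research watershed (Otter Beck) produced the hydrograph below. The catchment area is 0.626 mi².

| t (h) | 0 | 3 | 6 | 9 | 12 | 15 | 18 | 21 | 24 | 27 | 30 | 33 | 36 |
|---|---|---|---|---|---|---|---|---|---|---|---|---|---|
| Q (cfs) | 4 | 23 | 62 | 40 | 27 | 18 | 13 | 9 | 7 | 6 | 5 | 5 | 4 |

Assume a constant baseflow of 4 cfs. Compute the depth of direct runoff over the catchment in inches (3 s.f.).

Direct runoff: 0.0, 19.0, 58.0, 36.0, 23.0, 14.0, 9.0, 5.0, 3.0, 2.0, 1.0, 1.0, 0.0 cfs; ΣQ_DR = 171.0 cfs.
V = ΣQ_DR · Δt = 171.0 × 10800 s = 1.847 × 10^6 ft³.
Over A = 0.626 mi², depth = V / A = 1.27 in.

d ≈ 1.27 in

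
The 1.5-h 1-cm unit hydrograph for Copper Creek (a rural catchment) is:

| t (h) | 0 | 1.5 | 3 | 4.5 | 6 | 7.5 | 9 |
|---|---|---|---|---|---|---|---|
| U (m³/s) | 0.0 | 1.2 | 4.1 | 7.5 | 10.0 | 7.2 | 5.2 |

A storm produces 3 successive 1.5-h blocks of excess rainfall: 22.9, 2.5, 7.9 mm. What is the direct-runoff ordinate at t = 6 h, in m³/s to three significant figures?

By discrete convolution, Q_j = Σ (P_i / 10 mm) · U_{j−i}.
At t = 6 h (j=4): Q = (22.9/10)·10.0 + (2.5/10)·7.5 + (7.9/10)·4.1 = 28.0 m³/s.

Q ≈ 28.0 m³/s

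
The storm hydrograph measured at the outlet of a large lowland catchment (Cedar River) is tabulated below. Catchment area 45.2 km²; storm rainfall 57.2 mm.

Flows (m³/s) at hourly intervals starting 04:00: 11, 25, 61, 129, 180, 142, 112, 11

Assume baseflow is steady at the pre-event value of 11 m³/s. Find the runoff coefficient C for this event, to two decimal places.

C ≈ 0.81

ΣQ_DR = 583.0 m³/s; V = ΣQ_DR·Δt = 2.099 × 10^6 m³.
Runoff depth d = V / A = 46.43 mm.
C = d / P = 46.43 / 57.2 = 0.81.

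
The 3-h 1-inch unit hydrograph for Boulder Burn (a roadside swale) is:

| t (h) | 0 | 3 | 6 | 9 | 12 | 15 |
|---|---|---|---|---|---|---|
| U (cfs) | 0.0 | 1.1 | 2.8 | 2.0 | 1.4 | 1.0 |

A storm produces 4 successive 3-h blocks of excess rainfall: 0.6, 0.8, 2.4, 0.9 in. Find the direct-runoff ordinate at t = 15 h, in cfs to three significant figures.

Q ≈ 9.04 cfs

By discrete convolution, Q_j = Σ (P_i / 1 in) · U_{j−i}.
At t = 15 h (j=5): Q = (0.6/1)·1.0 + (0.8/1)·1.4 + (2.4/1)·2.0 + (0.9/1)·2.8 = 9.04 cfs.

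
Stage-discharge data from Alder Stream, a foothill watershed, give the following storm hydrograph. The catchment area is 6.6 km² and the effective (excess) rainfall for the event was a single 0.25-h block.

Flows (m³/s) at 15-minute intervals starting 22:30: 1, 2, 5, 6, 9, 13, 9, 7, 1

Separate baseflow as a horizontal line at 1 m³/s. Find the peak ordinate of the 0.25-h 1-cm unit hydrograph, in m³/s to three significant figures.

Direct runoff: 0.0, 1.0, 4.0, 5.0, 8.0, 12.0, 8.0, 6.0, 0.0 m³/s; ΣQ_DR = 44.00 m³/s, peak = 12.0 m³/s.
Runoff depth d = ΣQ_DR·Δt / A = 44.00 × 900 / (6.6 km²) = 6.000 mm.
The 1-cm UH is the DRH scaled by (10 mm)/d, so U_p = 12.0 × 10/6.000 = 20.0 m³/s.

U_p ≈ 20.0 m³/s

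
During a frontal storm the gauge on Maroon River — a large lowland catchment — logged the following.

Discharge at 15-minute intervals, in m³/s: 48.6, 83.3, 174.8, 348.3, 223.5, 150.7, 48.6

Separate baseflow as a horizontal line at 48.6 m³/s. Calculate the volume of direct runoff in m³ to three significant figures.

V ≈ 6.64 × 10^5 m³

Direct-runoff ordinates (Q − Q_b): 0.0, 34.7, 126.2, 299.7, 174.9, 102.1, 0.0 m³/s.
ΣQ_DR = 737.6 m³/s.
With Δt = 0.25 h = 900 s, V = ΣQ_DR · Δt = 737.6 × 900 = 6.64 × 10^5 m³.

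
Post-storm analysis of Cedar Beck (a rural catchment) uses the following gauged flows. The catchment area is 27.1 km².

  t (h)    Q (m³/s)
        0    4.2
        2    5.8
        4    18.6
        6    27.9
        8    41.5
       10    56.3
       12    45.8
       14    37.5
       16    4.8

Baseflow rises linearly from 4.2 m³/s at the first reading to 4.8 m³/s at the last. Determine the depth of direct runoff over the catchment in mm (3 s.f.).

d ≈ 53.6 mm

Direct runoff: 0.00, 1.52, 14.25, 23.48, 37.00, 51.73, 41.15, 32.77, 0.00 m³/s; ΣQ_DR = 201.9 m³/s.
V = ΣQ_DR · Δt = 201.9 × 7200 s = 1.454 × 10^6 m³.
Over A = 27.1 km², depth = V / A = 53.6 mm.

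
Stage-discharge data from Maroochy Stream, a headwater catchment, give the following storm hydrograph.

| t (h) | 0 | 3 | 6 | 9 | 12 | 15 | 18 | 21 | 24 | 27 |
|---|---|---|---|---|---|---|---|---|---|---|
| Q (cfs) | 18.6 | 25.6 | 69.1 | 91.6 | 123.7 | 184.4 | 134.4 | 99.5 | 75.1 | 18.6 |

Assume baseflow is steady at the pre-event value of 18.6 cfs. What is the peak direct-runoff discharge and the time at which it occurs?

Q_p = 165.8 cfs at t = 15 h

Subtracting baseflow gives direct-runoff ordinates: 0.0, 7.0, 50.5, 73.0, 105.1, 165.8, 115.8, 80.9, 56.5, 0.0 cfs.
The maximum is 165.8 cfs, occurring at the reading for t = 15 h.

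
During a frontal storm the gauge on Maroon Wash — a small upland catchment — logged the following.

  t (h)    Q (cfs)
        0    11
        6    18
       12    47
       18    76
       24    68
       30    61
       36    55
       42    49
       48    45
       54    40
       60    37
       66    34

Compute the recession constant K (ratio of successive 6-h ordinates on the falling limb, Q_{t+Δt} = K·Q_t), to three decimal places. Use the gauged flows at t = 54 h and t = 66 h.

Using the recession-limb readings at t = 54 h and t = 66 h: Q falls from 40 to 34 cfs over 2 intervals.
K = (Q₂/Q₁)^(1/2) = (34/40)^(1/2) = 0.922.

K ≈ 0.922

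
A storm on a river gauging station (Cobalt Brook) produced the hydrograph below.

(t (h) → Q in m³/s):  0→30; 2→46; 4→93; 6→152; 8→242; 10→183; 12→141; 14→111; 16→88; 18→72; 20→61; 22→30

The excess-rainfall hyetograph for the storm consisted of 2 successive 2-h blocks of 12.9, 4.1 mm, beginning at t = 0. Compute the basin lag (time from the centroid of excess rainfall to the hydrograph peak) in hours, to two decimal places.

t_L ≈ 6.52 h

Centroid of excess rainfall: t_c = Σ P_i·t̄_i / ΣP_i = 1.4824 h (block centres at 1, 3 h).
Hydrograph peak occurs at t = 8 h, so basin lag t_L = 8 − 1.4824 = 6.52 h.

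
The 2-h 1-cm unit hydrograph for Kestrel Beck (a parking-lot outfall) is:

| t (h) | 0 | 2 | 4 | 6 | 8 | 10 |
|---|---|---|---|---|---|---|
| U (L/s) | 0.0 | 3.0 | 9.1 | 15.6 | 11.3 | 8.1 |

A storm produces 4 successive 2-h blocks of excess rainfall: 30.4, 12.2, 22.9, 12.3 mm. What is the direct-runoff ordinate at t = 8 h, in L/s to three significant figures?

Q ≈ 77.9 L/s

By discrete convolution, Q_j = Σ (P_i / 10 mm) · U_{j−i}.
At t = 8 h (j=4): Q = (30.4/10)·11.3 + (12.2/10)·15.6 + (22.9/10)·9.1 + (12.3/10)·3.0 = 77.9 L/s.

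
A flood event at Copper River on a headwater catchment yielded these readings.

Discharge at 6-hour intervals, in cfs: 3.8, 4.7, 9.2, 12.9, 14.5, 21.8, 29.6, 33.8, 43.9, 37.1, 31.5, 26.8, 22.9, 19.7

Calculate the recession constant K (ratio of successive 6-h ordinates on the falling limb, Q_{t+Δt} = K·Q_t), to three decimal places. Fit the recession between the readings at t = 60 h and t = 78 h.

K ≈ 0.855

Using the recession-limb readings at t = 60 h and t = 78 h: Q falls from 31.5 to 19.7 cfs over 3 intervals.
K = (Q₂/Q₁)^(1/3) = (19.7/31.5)^(1/3) = 0.855.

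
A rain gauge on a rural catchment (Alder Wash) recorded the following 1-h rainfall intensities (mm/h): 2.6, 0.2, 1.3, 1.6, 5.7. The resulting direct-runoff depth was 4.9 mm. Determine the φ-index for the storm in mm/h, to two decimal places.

φ ≈ 1.70 mm/h

Only the 2 blocks with intensity above φ contribute runoff: 2.6, 5.7 mm/h.
Σ(I−φ)·Δt = d  ⇒  (2.6+5.7 − 2φ)·1 = 4.9
φ = (8.300 − 4.9/1) / 2 = 1.70 mm/h.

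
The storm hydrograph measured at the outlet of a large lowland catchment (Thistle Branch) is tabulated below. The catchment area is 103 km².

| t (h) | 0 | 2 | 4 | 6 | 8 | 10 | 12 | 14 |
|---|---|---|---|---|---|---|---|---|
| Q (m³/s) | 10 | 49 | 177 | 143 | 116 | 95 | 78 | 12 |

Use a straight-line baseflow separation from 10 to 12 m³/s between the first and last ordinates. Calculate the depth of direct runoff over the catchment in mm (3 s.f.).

d ≈ 41.4 mm

Direct runoff: 0.00, 38.71, 166.43, 132.14, 104.86, 83.57, 66.29, 0.00 m³/s; ΣQ_DR = 592.0 m³/s.
V = ΣQ_DR · Δt = 592.0 × 7200 s = 4.262 × 10^6 m³.
Over A = 103 km², depth = V / A = 41.4 mm.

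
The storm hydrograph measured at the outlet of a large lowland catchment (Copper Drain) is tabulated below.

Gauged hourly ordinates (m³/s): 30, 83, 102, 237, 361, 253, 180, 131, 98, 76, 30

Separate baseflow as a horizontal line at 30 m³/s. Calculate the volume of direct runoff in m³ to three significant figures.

Direct-runoff ordinates (Q − Q_b): 0.0, 53.0, 72.0, 207.0, 331.0, 223.0, 150.0, 101.0, 68.0, 46.0, 0.0 m³/s.
ΣQ_DR = 1251 m³/s.
With Δt = 1 h = 3600 s, V = ΣQ_DR · Δt = 1251 × 3600 = 4.50 × 10^6 m³.

V ≈ 4.50 × 10^6 m³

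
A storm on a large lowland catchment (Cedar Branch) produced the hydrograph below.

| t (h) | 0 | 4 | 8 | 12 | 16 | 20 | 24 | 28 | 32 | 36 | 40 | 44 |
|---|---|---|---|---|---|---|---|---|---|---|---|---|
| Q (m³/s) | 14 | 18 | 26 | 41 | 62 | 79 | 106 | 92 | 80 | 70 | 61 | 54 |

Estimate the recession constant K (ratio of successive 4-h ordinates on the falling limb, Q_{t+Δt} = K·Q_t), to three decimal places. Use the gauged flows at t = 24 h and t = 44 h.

Using the recession-limb readings at t = 24 h and t = 44 h: Q falls from 106 to 54 m³/s over 5 intervals.
K = (Q₂/Q₁)^(1/5) = (54/106)^(1/5) = 0.874.

K ≈ 0.874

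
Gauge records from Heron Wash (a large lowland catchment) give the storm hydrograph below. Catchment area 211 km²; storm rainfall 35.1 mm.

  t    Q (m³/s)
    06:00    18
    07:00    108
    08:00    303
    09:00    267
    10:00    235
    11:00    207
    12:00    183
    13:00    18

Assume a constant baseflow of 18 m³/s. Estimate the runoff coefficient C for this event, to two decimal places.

ΣQ_DR = 1195 m³/s; V = ΣQ_DR·Δt = 4.302 × 10^6 m³.
Runoff depth d = V / A = 20.39 mm.
C = d / P = 20.39 / 35.1 = 0.58.

C ≈ 0.58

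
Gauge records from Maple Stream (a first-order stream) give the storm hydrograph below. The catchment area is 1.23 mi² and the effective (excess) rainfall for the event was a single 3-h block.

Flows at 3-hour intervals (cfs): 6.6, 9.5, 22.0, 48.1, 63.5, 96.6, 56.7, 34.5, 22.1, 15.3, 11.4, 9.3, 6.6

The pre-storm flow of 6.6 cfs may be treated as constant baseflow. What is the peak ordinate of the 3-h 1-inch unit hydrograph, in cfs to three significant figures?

Direct runoff: 0.0, 2.9, 15.4, 41.5, 56.9, 90.0, 50.1, 27.9, 15.5, 8.7, 4.8, 2.7, 0.0 cfs; ΣQ_DR = 316.4 cfs, peak = 90.0 cfs.
Runoff depth d = ΣQ_DR·Δt / A = 316.4 × 10800 / (1.23 mi²) = 1.196 in.
The 1-inch UH is the DRH scaled by (1 in)/d, so U_p = 90.0 × 1/1.196 = 75.3 cfs.

U_p ≈ 75.3 cfs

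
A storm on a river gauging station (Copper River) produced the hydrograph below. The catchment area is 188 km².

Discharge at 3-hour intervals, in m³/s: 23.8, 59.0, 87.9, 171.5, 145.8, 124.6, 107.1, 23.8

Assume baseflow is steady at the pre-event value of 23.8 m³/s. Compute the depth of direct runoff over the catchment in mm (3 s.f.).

d ≈ 31.8 mm

Direct runoff: 0.0, 35.2, 64.1, 147.7, 122.0, 100.8, 83.3, 0.0 m³/s; ΣQ_DR = 553.1 m³/s.
V = ΣQ_DR · Δt = 553.1 × 10800 s = 5.973 × 10^6 m³.
Over A = 188 km², depth = V / A = 31.8 mm.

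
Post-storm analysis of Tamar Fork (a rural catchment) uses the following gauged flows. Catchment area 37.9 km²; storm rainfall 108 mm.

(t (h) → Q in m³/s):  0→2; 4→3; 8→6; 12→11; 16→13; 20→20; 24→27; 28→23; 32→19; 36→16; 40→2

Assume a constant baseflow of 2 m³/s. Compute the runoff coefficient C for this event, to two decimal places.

ΣQ_DR = 120.0 m³/s; V = ΣQ_DR·Δt = 1.728 × 10^6 m³.
Runoff depth d = V / A = 45.59 mm.
C = d / P = 45.59 / 108 = 0.42.

C ≈ 0.42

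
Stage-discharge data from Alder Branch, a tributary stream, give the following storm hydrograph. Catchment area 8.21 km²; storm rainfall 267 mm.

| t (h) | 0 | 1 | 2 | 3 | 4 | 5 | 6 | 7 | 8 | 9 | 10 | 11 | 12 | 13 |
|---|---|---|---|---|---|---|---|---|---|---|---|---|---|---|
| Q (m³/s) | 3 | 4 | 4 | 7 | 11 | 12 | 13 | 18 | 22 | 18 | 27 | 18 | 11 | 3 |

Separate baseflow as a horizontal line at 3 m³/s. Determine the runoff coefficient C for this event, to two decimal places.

C ≈ 0.21

ΣQ_DR = 129.0 m³/s; V = ΣQ_DR·Δt = 4.644 × 10^5 m³.
Runoff depth d = V / A = 56.57 mm.
C = d / P = 56.57 / 267 = 0.21.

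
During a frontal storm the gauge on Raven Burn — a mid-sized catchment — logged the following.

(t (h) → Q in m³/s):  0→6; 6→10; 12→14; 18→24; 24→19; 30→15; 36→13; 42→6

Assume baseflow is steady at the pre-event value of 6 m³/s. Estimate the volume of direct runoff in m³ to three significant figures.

Direct-runoff ordinates (Q − Q_b): 0.0, 4.0, 8.0, 18.0, 13.0, 9.0, 7.0, 0.0 m³/s.
ΣQ_DR = 59.00 m³/s.
With Δt = 6 h = 21600 s, V = ΣQ_DR · Δt = 59.00 × 21600 = 1.27 × 10^6 m³.

V ≈ 1.27 × 10^6 m³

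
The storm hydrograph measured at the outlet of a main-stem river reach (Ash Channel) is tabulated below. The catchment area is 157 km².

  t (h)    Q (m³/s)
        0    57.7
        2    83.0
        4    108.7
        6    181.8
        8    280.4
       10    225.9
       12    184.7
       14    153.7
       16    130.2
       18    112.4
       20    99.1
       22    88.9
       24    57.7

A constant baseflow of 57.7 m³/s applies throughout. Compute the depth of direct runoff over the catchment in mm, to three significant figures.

Direct runoff: 0.0, 25.3, 51.0, 124.1, 222.7, 168.2, 127.0, 96.0, 72.5, 54.7, 41.4, 31.2, 0.0 m³/s; ΣQ_DR = 1014 m³/s.
V = ΣQ_DR · Δt = 1014 × 7200 s = 7.302 × 10^6 m³.
Over A = 157 km², depth = V / A = 46.5 mm.

d ≈ 46.5 mm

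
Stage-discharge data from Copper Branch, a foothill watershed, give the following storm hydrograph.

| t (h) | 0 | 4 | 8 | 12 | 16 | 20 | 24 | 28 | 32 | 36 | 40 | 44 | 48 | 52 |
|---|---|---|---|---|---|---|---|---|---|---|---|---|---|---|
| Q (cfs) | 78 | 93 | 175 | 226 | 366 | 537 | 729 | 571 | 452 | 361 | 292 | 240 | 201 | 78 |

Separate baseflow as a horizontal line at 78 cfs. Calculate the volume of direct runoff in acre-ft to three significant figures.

V ≈ 1090 acre-ft

Direct-runoff ordinates (Q − Q_b): 0.0, 15.0, 97.0, 148.0, 288.0, 459.0, 651.0, 493.0, 374.0, 283.0, 214.0, 162.0, 123.0, 0.0 cfs.
ΣQ_DR = 3307 cfs.
With Δt = 4 h = 14400 s, V = ΣQ_DR · Δt = 3307 × 14400 = 4.76 × 10^7 ft³ = 1090 acre-ft.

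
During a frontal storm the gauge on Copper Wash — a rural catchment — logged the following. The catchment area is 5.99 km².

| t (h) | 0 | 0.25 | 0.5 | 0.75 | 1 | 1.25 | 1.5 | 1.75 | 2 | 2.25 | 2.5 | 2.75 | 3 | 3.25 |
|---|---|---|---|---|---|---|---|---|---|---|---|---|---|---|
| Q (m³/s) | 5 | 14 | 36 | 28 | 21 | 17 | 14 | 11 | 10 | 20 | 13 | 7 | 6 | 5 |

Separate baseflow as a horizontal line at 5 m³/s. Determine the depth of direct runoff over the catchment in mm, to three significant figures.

d ≈ 20.6 mm

Direct runoff: 0.0, 9.0, 31.0, 23.0, 16.0, 12.0, 9.0, 6.0, 5.0, 15.0, 8.0, 2.0, 1.0, 0.0 m³/s; ΣQ_DR = 137.0 m³/s.
V = ΣQ_DR · Δt = 137.0 × 900 s = 1.233 × 10^5 m³.
Over A = 5.99 km², depth = V / A = 20.6 mm.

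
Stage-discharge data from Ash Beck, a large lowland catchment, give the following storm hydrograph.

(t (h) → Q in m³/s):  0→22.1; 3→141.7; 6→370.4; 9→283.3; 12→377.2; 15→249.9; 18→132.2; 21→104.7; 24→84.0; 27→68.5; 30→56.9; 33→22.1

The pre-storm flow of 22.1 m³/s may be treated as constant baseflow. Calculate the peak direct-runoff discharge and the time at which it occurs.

Q_p = 355.1 m³/s at t = 12 h

Subtracting baseflow gives direct-runoff ordinates: 0.0, 119.6, 348.3, 261.2, 355.1, 227.8, 110.1, 82.6, 61.9, 46.4, 34.8, 0.0 m³/s.
The maximum is 355.1 m³/s, occurring at the reading for t = 12 h.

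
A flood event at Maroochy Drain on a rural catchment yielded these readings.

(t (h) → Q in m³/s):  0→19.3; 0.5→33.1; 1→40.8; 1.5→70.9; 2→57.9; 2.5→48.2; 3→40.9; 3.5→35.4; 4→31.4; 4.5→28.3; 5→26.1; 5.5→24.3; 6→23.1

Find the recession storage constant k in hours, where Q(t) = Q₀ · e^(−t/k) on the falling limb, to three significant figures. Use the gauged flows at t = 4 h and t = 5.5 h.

k ≈ 5.85 h

On the falling limb, Q drops from 31.4 to 24.3 m³/s between t = 4 h and t = 5.5 h (Δt = 1.5 h).
k = −Δt / ln(Q₂/Q₁) = −1.5 / ln(24.3/31.4) = 5.85 h.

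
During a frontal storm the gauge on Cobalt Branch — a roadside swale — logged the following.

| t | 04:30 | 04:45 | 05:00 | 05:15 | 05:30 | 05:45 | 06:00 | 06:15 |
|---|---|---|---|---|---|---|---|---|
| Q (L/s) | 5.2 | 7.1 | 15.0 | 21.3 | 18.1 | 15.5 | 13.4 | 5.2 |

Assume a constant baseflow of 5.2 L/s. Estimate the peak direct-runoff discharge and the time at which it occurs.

Subtracting baseflow gives direct-runoff ordinates: 0.0, 1.9, 9.8, 16.1, 12.9, 10.3, 8.2, 0.0 L/s.
The maximum is 16.1 L/s, occurring at the reading for t = 05:15.

Q_p = 16.1 L/s at t = 05:15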